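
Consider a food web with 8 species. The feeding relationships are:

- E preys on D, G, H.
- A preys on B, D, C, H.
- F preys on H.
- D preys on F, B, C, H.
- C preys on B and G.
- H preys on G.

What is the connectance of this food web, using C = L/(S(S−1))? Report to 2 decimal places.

The web has S = 8 species and L = 15 feeding links.
C = L / (S(S−1)) = 15 / 56 = 0.2679 ≈ 0.27.

C = 0.27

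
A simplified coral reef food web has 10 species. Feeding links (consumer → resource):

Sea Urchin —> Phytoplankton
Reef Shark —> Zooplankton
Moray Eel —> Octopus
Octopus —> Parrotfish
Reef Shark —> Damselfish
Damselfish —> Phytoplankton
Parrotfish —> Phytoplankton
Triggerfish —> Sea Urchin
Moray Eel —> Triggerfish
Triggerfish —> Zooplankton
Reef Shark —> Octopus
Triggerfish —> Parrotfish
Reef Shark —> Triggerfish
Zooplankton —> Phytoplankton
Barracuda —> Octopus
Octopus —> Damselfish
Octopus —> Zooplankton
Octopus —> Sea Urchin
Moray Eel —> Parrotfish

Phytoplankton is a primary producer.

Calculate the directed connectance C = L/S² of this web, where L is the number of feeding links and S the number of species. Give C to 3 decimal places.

The web has S = 10 species and L = 19 feeding links.
C = L / S² = 19 / 100 = 0.1900 ≈ 0.190.

C = 0.190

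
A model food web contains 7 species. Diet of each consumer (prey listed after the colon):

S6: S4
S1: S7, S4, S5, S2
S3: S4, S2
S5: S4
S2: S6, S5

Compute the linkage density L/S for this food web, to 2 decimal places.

There are L = 10 links among S = 7 species.
L/S = 10/7 = 1.4286 ≈ 1.43.

L/S = 1.43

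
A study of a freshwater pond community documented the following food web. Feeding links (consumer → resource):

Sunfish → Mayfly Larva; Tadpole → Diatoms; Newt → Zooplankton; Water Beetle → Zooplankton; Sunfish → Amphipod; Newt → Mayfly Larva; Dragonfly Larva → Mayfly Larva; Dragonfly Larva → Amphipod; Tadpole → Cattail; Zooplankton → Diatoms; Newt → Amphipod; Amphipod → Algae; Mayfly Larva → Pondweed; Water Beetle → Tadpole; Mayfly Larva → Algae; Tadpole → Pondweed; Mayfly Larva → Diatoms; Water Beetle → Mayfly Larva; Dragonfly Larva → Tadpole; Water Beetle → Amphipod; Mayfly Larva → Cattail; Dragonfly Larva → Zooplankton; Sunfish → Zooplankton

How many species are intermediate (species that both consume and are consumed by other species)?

Intermediate species (has both prey and predators): Mayfly Larva, Amphipod, Tadpole, Zooplankton.
Count: 4.

4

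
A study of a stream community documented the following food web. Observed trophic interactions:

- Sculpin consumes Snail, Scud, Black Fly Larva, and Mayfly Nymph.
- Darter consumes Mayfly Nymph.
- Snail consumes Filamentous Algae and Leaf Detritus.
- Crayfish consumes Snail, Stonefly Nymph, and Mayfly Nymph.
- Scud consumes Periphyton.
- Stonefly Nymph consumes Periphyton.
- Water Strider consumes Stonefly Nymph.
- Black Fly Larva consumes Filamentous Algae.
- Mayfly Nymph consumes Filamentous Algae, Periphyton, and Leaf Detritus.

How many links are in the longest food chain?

One longest chain: Periphyton → Scud → Sculpin.
It has 3 species and 2 links.

2 links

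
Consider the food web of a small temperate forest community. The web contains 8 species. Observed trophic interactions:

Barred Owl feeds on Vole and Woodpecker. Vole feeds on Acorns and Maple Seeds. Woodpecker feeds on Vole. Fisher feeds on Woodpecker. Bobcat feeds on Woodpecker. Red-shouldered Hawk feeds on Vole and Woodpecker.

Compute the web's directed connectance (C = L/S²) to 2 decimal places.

The web has S = 8 species and L = 9 feeding links.
C = L / S² = 9 / 64 = 0.1406 ≈ 0.14.

C = 0.14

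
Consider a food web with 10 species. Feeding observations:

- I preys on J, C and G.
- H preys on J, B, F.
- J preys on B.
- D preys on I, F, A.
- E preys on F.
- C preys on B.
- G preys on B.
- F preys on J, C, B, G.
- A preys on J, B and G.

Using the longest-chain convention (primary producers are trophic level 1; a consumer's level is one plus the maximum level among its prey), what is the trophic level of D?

Trophic level 4

B is a producer → level 1.
G eats B → level 2.
A eats G (level 2); other prey at levels: B 1, J 2 → level 3.
D eats A (level 3); other prey at levels: F 3, I 3 → level 4.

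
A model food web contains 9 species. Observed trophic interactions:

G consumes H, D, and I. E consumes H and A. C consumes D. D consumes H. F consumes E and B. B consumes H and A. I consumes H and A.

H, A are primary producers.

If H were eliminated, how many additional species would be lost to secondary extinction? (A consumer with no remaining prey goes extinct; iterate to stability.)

Remove H.
Round 1: D (all prey gone) → extinct.
Round 2: C (all prey gone) → extinct.
No further losses. Total secondary extinctions: 2.

2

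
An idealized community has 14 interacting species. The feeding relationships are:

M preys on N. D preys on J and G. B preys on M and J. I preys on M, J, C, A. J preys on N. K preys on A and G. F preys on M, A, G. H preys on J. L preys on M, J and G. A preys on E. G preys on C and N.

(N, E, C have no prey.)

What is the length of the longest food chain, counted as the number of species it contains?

One longest chain: N → J → H.
It has 3 species and 2 links.

3 species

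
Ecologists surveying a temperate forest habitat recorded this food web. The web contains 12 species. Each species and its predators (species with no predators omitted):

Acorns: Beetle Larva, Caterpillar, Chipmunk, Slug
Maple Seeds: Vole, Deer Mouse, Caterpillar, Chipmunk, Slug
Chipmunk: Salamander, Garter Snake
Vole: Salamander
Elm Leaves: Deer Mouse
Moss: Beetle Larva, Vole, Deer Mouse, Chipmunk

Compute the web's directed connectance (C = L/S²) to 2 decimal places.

C = 0.12

The web has S = 12 species and L = 17 feeding links.
C = L / S² = 17 / 144 = 0.1181 ≈ 0.12.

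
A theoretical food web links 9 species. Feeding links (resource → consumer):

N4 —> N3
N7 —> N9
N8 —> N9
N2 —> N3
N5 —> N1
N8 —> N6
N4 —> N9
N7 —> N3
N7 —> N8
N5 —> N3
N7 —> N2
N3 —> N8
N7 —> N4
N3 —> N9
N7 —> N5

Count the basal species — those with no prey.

Basal species (no prey listed): N7.
Count: 1.

1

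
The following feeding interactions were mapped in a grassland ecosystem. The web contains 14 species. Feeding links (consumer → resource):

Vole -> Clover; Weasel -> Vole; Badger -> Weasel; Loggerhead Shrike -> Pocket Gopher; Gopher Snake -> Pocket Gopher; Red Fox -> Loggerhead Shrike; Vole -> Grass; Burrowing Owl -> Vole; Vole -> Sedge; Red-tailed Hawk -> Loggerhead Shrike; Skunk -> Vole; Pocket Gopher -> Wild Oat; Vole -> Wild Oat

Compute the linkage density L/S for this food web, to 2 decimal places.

There are L = 13 links among S = 14 species.
L/S = 13/14 = 0.9286 ≈ 0.93.

L/S = 0.93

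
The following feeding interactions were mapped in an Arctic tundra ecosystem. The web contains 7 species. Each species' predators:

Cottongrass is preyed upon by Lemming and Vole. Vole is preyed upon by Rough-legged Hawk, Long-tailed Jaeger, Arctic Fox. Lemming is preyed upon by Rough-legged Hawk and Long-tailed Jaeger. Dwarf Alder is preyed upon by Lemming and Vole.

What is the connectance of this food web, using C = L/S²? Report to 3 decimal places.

C = 0.184

The web has S = 7 species and L = 9 feeding links.
C = L / S² = 9 / 49 = 0.1837 ≈ 0.184.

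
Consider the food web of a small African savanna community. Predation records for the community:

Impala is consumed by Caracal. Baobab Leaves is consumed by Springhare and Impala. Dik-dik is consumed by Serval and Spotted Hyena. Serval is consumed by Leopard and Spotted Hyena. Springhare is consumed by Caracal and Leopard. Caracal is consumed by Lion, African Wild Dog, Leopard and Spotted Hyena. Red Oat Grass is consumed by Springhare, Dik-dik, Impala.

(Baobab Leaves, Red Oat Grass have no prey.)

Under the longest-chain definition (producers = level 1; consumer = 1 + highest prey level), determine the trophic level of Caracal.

Trophic level 3

Baobab Leaves is a producer → level 1.
Impala eats Baobab Leaves (level 1); other prey at levels: Red Oat Grass 1 → level 2.
Caracal eats Impala (level 2); other prey at levels: Springhare 2 → level 3.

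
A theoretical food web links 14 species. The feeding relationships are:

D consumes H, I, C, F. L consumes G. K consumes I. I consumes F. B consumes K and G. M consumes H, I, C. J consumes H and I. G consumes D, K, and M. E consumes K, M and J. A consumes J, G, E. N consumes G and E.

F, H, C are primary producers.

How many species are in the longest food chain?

5 species

One longest chain: F → I → K → G → L.
It has 5 species and 4 links.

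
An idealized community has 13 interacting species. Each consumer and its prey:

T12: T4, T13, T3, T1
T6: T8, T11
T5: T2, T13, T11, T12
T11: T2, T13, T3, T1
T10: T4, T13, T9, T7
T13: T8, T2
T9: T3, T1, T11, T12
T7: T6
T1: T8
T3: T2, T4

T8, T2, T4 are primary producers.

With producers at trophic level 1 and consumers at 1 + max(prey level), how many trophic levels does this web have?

6

Producers (level 1): T8, T2, T4.
T8 → T13 → T11 → T6 → T7 → T10 gives T10 level 6.
No species has a prey at level 6, so no species reaches level 7.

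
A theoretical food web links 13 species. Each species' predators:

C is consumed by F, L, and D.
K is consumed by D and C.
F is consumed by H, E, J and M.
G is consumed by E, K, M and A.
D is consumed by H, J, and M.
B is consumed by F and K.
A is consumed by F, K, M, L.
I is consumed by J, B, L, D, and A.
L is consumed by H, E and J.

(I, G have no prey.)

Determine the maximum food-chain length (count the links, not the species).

One longest chain: I → B → K → C → L → E.
It has 6 species and 5 links.

5 links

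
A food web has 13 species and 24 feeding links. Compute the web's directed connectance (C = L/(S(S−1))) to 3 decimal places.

The web has S = 13 species and L = 24 feeding links.
C = L / (S(S−1)) = 24 / 156 = 0.1538 ≈ 0.154.

C = 0.154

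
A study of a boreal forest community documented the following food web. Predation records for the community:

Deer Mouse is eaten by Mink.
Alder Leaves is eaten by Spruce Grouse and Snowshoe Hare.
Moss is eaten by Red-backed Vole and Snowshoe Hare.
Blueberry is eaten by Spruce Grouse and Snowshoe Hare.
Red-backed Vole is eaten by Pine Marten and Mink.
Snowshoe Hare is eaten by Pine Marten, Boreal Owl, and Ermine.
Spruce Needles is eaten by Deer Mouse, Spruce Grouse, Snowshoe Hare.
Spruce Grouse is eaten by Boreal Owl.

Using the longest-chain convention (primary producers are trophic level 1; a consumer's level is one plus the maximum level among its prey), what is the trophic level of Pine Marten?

Trophic level 3

Alder Leaves is a producer → level 1.
Snowshoe Hare eats Alder Leaves (level 1); other prey at levels: Moss 1, Spruce Needles 1, Blueberry 1 → level 2.
Pine Marten eats Snowshoe Hare (level 2); other prey at levels: Red-backed Vole 2 → level 3.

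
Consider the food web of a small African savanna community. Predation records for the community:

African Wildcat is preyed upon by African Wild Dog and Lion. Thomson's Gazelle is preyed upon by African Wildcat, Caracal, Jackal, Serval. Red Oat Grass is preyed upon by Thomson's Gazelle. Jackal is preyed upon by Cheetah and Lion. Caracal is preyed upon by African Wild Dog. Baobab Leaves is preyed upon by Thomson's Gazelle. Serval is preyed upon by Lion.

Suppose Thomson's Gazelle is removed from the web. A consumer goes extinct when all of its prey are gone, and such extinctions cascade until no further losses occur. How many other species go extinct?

Remove Thomson's Gazelle.
Round 1: Serval (all prey gone), African Wildcat (all prey gone), Jackal (all prey gone), Caracal (all prey gone) → extinct.
Round 2: Lion (all prey gone), African Wild Dog (all prey gone), Cheetah (all prey gone) → extinct.
No further losses. Total secondary extinctions: 7.

7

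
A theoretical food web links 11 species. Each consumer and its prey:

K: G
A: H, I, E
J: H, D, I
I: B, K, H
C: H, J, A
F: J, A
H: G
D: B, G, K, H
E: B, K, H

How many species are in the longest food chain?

5 species

One longest chain: G → K → I → A → F.
It has 5 species and 4 links.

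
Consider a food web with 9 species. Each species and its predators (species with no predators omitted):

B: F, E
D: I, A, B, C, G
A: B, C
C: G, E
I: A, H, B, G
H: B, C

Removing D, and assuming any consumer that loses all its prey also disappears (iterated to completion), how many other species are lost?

Remove D.
Round 1: I (all prey gone) → extinct.
Round 2: A (all prey gone), H (all prey gone) → extinct.
Round 3: B (all prey gone), C (all prey gone) → extinct.
Round 4: F (all prey gone), G (all prey gone), E (all prey gone) → extinct.
No further losses. Total secondary extinctions: 8.

8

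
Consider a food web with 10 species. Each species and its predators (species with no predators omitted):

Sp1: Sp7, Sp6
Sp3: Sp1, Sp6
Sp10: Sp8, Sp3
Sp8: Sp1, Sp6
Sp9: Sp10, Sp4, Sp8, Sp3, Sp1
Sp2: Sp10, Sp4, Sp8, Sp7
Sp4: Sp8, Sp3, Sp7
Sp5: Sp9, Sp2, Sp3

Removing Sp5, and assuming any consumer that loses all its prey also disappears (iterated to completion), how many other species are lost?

9

Remove Sp5.
Round 1: Sp9 (all prey gone), Sp2 (all prey gone) → extinct.
Round 2: Sp10 (all prey gone), Sp4 (all prey gone) → extinct.
Round 3: Sp8 (all prey gone), Sp3 (all prey gone) → extinct.
Round 4: Sp1 (all prey gone) → extinct.
Round 5: Sp7 (all prey gone), Sp6 (all prey gone) → extinct.
No further losses. Total secondary extinctions: 9.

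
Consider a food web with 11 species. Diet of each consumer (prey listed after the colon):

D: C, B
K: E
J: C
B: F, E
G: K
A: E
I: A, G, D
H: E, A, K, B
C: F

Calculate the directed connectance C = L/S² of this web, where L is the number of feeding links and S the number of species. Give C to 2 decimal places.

C = 0.13

The web has S = 11 species and L = 16 feeding links.
C = L / S² = 16 / 121 = 0.1322 ≈ 0.13.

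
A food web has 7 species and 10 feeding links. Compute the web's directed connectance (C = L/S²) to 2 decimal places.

C = 0.20

The web has S = 7 species and L = 10 feeding links.
C = L / S² = 10 / 49 = 0.2041 ≈ 0.20.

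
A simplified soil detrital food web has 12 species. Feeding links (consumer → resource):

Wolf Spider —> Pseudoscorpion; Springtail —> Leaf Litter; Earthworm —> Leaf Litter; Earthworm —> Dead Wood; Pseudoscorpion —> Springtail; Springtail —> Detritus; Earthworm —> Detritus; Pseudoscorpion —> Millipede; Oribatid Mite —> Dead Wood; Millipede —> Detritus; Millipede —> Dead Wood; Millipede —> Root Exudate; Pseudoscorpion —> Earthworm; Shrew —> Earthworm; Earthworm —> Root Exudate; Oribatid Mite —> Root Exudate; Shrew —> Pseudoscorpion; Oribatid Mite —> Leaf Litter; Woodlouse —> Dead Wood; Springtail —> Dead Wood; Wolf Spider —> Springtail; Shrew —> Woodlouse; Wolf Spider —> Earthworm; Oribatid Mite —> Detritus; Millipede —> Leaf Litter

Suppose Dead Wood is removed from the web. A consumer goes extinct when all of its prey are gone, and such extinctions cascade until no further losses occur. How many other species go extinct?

1

Remove Dead Wood.
Round 1: Woodlouse (all prey gone) → extinct.
No further losses. Total secondary extinctions: 1.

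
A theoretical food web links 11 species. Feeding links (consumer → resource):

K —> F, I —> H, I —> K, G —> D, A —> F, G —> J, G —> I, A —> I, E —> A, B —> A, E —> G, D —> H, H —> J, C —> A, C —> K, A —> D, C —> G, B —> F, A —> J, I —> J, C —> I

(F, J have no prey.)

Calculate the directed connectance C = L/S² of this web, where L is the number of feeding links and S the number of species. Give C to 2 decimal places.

C = 0.17

The web has S = 11 species and L = 21 feeding links.
C = L / S² = 21 / 121 = 0.1736 ≈ 0.17.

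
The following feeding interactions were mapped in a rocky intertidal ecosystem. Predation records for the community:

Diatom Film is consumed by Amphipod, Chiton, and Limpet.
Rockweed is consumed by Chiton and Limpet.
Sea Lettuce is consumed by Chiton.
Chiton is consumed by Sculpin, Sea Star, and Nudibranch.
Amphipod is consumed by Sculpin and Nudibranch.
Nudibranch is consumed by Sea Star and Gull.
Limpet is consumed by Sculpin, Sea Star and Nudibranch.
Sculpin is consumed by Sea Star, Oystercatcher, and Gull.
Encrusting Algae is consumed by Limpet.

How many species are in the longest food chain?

One longest chain: Diatom Film → Limpet → Nudibranch → Sea Star.
It has 4 species and 3 links.

4 species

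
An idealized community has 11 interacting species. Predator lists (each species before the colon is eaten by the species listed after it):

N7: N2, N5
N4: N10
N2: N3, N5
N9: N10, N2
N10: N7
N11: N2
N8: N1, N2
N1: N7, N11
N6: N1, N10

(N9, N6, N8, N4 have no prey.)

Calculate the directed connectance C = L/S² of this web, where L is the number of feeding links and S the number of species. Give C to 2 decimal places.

The web has S = 11 species and L = 15 feeding links.
C = L / S² = 15 / 121 = 0.1240 ≈ 0.12.

C = 0.12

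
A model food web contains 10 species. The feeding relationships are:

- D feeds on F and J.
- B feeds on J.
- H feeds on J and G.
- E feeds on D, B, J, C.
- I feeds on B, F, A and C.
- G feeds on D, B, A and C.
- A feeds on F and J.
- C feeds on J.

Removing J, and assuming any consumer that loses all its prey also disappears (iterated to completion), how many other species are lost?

Remove J.
Round 1: B (all prey gone), C (all prey gone) → extinct.
No further losses. Total secondary extinctions: 2.

2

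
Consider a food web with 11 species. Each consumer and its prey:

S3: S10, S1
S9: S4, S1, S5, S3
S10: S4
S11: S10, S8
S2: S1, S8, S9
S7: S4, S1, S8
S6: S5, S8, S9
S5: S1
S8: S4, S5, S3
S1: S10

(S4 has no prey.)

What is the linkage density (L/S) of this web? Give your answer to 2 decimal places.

L/S = 2.09

There are L = 23 links among S = 11 species.
L/S = 23/11 = 2.0909 ≈ 2.09.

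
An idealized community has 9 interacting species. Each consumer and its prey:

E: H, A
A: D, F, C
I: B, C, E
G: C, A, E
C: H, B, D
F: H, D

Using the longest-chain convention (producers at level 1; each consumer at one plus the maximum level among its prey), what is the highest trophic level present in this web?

5

Producers (level 1): H, B, D.
H → F → A → E → G gives G level 5.
No species has a prey at level 5, so no species reaches level 6.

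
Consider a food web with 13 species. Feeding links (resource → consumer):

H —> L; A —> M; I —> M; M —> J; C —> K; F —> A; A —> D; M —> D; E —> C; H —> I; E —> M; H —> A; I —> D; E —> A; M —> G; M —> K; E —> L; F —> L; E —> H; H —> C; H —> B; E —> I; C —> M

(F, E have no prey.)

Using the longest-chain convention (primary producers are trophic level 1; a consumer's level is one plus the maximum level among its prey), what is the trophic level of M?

E is a producer → level 1.
H eats E → level 2.
I eats H (level 2); other prey at levels: E 1 → level 3.
M eats I (level 3); other prey at levels: E 1, A 3, C 3 → level 4.

Trophic level 4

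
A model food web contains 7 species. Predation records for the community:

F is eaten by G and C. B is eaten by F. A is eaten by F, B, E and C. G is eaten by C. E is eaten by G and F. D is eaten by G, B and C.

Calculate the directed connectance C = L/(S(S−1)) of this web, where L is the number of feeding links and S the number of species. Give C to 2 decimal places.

C = 0.31

The web has S = 7 species and L = 13 feeding links.
C = L / (S(S−1)) = 13 / 42 = 0.3095 ≈ 0.31.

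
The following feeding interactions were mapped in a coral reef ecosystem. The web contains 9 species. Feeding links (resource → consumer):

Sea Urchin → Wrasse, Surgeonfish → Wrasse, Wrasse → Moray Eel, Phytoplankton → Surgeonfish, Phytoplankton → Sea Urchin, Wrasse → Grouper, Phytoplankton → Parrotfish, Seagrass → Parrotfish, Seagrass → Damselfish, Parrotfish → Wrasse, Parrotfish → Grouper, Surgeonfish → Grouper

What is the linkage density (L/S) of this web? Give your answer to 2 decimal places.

L/S = 1.33

There are L = 12 links among S = 9 species.
L/S = 12/9 = 1.3333 ≈ 1.33.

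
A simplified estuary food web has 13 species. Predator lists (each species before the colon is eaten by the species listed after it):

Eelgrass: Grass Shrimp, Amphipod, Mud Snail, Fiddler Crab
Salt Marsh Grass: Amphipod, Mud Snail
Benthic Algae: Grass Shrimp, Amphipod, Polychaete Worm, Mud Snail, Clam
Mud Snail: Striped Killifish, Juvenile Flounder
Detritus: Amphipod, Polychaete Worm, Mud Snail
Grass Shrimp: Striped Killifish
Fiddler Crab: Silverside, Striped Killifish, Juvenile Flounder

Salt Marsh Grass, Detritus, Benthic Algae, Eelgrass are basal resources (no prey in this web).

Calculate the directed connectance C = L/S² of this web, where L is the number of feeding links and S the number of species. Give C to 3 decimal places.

C = 0.118

The web has S = 13 species and L = 20 feeding links.
C = L / S² = 20 / 169 = 0.1183 ≈ 0.118.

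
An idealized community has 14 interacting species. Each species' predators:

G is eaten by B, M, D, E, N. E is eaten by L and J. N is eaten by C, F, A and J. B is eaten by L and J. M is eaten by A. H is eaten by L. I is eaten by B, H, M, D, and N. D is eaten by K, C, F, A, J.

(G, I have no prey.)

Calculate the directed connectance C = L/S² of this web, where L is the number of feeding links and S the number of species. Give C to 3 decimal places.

The web has S = 14 species and L = 25 feeding links.
C = L / S² = 25 / 196 = 0.1276 ≈ 0.128.

C = 0.128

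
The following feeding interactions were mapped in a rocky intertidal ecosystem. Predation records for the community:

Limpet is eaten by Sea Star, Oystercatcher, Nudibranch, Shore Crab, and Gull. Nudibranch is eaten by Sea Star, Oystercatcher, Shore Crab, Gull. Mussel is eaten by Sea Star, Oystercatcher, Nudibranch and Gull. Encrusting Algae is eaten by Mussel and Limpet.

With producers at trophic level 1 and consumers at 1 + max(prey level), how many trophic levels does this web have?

4

Producers (level 1): Encrusting Algae.
Encrusting Algae → Mussel → Nudibranch → Oystercatcher gives Oystercatcher level 4.
No species has a prey at level 4, so no species reaches level 5.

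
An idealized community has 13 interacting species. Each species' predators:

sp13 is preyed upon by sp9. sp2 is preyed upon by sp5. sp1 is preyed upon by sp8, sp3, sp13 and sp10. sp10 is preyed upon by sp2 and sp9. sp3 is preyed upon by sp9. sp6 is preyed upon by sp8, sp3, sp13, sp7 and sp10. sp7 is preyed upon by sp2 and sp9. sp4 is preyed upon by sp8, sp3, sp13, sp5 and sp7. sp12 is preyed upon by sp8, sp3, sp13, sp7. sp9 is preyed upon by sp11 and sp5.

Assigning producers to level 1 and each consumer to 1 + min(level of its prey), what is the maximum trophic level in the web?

Producers (level 1): sp4, sp12, sp6, sp1.
Following each consumer down to its lowest-level prey: sp6 → sp10 → sp9 → sp11 (levels 1 through 4).
All prey of sp11 (sp9 3) are at level 3 or above, so sp11 is at level 1 + 3 = 4.
Every consumer has at least one prey at level 3 or below, so none exceeds level 4.

4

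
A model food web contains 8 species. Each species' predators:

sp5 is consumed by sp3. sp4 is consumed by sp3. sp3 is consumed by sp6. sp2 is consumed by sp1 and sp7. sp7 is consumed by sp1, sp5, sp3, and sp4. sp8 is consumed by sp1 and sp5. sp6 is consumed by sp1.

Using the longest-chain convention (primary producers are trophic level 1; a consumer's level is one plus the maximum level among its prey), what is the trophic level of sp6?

Trophic level 5

sp2 is a producer → level 1.
sp7 eats sp2 → level 2.
sp4 eats sp7 → level 3.
sp3 eats sp4 (level 3); other prey at levels: sp7 2, sp5 3 → level 4.
sp6 eats sp3 → level 5.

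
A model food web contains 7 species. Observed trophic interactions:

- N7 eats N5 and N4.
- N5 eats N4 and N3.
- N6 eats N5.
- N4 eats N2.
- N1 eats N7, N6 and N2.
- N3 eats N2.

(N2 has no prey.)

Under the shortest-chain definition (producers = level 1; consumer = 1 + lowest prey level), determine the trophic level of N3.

Trophic level 2

N2 is a producer → level 1.
N3 eats N2 → level 2.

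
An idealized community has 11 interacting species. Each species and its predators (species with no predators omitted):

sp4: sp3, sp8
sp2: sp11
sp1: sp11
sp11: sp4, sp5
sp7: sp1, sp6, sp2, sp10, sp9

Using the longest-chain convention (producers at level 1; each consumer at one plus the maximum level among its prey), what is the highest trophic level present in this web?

5

Producers (level 1): sp7.
sp7 → sp1 → sp11 → sp4 → sp8 gives sp8 level 5.
No species has a prey at level 5, so no species reaches level 6.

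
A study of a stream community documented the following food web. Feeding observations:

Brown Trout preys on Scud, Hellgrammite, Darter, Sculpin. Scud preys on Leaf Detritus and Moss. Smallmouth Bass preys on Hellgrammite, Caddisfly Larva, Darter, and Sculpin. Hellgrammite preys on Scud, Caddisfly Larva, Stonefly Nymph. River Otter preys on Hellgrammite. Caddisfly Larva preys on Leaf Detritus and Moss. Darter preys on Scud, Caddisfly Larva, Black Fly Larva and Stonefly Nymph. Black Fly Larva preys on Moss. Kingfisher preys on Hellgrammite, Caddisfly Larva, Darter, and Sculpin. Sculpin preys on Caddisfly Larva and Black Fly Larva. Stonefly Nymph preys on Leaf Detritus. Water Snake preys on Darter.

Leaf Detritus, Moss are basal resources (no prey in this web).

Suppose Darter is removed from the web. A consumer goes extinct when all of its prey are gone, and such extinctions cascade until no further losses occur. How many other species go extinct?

1

Remove Darter.
Round 1: Water Snake (all prey gone) → extinct.
No further losses. Total secondary extinctions: 1.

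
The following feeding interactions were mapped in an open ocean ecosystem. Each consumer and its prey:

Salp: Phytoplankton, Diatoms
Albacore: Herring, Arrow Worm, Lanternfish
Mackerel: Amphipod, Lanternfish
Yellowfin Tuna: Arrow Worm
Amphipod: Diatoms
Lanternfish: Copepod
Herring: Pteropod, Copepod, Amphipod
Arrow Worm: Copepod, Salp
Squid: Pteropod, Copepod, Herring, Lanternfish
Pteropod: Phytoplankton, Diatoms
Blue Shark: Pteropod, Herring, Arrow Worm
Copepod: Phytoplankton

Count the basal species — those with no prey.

Basal species (no prey listed): Phytoplankton, Diatoms.
Count: 2.

2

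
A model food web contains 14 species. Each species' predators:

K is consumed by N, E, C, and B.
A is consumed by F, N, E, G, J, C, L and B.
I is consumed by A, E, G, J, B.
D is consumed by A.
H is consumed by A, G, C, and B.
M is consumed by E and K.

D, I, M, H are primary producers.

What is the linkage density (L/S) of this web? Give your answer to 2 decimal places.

There are L = 24 links among S = 14 species.
L/S = 24/14 = 1.7143 ≈ 1.71.

L/S = 1.71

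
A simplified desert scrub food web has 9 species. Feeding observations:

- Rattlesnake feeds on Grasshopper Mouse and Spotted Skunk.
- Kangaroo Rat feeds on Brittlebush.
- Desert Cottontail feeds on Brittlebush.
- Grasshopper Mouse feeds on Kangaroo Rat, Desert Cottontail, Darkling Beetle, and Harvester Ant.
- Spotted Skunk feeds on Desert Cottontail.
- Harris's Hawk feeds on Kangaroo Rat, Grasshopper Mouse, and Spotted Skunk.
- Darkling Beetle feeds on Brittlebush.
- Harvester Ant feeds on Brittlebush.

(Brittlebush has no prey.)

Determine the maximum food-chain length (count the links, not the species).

3 links

One longest chain: Brittlebush → Kangaroo Rat → Grasshopper Mouse → Harris's Hawk.
It has 4 species and 3 links.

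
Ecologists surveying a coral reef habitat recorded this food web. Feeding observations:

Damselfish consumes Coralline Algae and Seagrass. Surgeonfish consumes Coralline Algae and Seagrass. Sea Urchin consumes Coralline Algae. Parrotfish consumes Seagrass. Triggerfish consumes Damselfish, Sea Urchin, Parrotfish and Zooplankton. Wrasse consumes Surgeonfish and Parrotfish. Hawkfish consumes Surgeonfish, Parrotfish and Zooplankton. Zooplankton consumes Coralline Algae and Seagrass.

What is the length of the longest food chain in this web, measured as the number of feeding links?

2 links

One longest chain: Coralline Algae → Damselfish → Triggerfish.
It has 3 species and 2 links.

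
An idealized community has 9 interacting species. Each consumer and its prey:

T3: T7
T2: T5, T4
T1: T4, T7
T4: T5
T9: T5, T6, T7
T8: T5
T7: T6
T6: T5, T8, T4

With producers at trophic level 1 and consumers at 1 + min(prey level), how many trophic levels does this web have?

4

Producers (level 1): T5.
Following each consumer down to its lowest-level prey: T5 → T6 → T7 → T3 (levels 1 through 4).
All prey of T3 (T7 3) are at level 3 or above, so T3 is at level 1 + 3 = 4.
Every consumer has at least one prey at level 3 or below, so none exceeds level 4.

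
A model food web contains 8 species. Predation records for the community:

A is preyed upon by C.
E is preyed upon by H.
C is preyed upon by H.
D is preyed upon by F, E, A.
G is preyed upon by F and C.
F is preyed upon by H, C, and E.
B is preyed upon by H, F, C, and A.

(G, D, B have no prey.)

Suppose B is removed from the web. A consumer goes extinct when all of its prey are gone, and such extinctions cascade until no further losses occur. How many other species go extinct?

Remove B.
Every predator of it retains at least one other prey: F still has G, D; A still has D; C still has G, F, A; H still has F, E, C.
No consumer loses all prey, so no secondary extinctions occur.

0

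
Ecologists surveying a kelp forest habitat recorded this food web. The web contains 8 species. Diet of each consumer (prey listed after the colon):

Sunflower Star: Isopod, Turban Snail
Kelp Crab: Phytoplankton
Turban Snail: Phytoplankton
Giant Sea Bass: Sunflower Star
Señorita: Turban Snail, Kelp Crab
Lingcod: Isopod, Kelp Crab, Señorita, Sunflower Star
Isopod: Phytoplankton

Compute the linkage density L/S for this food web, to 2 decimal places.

L/S = 1.50

There are L = 12 links among S = 8 species.
L/S = 12/8 = 1.5000 ≈ 1.50.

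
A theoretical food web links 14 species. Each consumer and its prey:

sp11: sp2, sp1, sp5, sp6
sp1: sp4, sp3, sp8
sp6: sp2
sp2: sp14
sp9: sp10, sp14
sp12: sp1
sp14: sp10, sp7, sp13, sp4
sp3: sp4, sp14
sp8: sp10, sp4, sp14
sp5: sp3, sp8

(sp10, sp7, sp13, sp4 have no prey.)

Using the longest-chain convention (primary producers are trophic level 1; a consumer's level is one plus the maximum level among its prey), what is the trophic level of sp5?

Trophic level 4

sp10 is a producer → level 1.
sp14 eats sp10 (level 1); other prey at levels: sp7 1, sp13 1, sp4 1 → level 2.
sp3 eats sp14 (level 2); other prey at levels: sp4 1 → level 3.
sp5 eats sp3 (level 3); other prey at levels: sp8 3 → level 4.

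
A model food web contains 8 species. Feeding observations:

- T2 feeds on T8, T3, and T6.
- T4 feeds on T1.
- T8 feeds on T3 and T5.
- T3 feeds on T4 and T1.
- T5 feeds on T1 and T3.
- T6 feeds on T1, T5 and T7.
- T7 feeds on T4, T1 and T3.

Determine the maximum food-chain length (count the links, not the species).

5 links

One longest chain: T1 → T4 → T3 → T5 → T8 → T2.
It has 6 species and 5 links.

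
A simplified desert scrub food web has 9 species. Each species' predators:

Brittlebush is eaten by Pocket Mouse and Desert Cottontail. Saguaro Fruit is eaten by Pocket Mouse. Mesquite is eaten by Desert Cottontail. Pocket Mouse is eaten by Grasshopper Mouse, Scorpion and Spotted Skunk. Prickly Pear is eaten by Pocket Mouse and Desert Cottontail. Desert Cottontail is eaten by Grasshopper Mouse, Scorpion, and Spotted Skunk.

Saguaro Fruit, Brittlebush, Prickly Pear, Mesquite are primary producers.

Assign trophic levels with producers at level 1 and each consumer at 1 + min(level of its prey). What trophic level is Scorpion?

Brittlebush is a producer → level 1.
Desert Cottontail eats Brittlebush → level 2.
Scorpion eats Desert Cottontail → level 3.
No prey of Scorpion is below level 2, so 3 is the minimum.

Trophic level 3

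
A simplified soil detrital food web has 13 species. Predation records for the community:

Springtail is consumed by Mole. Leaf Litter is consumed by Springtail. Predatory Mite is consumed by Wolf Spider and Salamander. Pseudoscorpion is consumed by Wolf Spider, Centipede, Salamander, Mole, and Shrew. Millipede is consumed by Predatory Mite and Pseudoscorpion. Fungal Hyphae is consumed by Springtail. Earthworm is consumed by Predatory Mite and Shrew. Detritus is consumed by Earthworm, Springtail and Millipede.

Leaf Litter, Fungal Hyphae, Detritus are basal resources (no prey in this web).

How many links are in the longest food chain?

One longest chain: Detritus → Millipede → Pseudoscorpion → Mole.
It has 4 species and 3 links.

3 links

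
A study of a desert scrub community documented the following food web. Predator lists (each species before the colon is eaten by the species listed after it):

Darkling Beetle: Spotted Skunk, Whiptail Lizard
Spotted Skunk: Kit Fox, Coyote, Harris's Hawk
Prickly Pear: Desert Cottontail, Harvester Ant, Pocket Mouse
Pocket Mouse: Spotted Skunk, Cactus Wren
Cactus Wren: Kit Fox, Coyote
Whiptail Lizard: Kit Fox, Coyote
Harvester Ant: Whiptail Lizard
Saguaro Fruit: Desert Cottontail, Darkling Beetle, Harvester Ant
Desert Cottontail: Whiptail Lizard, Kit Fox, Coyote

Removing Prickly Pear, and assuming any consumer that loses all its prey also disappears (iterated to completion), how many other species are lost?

2

Remove Prickly Pear.
Round 1: Pocket Mouse (all prey gone) → extinct.
Round 2: Cactus Wren (all prey gone) → extinct.
No further losses. Total secondary extinctions: 2.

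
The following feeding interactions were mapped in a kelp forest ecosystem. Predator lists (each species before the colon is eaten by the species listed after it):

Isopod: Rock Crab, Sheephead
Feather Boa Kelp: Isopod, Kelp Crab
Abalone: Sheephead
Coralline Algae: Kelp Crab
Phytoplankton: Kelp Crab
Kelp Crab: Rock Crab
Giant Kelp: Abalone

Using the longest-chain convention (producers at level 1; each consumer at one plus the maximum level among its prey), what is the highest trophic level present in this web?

Producers (level 1): Feather Boa Kelp, Phytoplankton, Giant Kelp, Coralline Algae.
Feather Boa Kelp → Isopod → Rock Crab gives Rock Crab level 3.
No species has a prey at level 3, so no species reaches level 4.

3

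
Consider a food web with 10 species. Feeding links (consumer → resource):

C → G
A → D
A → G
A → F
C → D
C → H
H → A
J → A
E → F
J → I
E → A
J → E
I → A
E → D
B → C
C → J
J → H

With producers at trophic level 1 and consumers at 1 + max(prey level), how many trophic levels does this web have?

6

Producers (level 1): F, D, G.
F → A → H → J → C → B gives B level 6.
No species has a prey at level 6, so no species reaches level 7.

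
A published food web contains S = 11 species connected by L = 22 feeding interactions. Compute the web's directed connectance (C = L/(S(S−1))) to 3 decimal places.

C = 0.200

The web has S = 11 species and L = 22 feeding links.
C = L / (S(S−1)) = 22 / 110 = 0.2000 ≈ 0.200.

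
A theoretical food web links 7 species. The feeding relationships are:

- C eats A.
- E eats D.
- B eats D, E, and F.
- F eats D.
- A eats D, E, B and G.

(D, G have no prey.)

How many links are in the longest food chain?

One longest chain: D → F → B → A → C.
It has 5 species and 4 links.

4 links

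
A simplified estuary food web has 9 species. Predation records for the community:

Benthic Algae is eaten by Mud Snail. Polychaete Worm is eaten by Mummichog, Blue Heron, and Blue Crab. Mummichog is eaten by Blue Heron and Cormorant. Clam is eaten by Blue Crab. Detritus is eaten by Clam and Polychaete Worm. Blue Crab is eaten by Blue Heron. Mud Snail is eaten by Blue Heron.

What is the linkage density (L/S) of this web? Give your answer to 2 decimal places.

There are L = 11 links among S = 9 species.
L/S = 11/9 = 1.2222 ≈ 1.22.

L/S = 1.22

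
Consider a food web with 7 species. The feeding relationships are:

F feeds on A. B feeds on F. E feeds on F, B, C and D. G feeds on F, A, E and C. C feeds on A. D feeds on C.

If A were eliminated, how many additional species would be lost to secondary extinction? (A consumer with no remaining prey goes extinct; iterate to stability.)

Remove A.
Round 1: C (all prey gone), F (all prey gone) → extinct.
Round 2: D (all prey gone), B (all prey gone) → extinct.
Round 3: E (all prey gone) → extinct.
Round 4: G (all prey gone) → extinct.
No further losses. Total secondary extinctions: 6.

6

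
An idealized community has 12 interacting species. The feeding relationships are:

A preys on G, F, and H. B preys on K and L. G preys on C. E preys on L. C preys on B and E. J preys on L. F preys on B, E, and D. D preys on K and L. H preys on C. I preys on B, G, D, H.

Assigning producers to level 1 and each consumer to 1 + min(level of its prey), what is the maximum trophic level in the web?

4

Producers (level 1): K, L.
Following each consumer down to its lowest-level prey: K → B → F → A (levels 1 through 4).
All prey of A (F 3, G 4, H 4) are at level 3 or above, so A is at level 1 + 3 = 4.
Every consumer has at least one prey at level 3 or below, so none exceeds level 4.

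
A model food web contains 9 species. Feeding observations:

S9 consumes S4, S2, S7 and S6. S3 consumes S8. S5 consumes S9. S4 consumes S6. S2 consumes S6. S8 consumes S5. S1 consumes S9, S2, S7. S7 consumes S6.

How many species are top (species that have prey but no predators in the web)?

Top species (has prey, but nothing eats it): S1, S3.
Count: 2.

2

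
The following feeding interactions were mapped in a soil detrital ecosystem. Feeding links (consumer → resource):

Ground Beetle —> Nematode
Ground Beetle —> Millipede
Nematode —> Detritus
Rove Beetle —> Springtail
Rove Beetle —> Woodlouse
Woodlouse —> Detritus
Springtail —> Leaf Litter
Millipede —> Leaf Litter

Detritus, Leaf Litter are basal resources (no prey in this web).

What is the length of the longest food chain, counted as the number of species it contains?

3 species

One longest chain: Detritus → Nematode → Ground Beetle.
It has 3 species and 2 links.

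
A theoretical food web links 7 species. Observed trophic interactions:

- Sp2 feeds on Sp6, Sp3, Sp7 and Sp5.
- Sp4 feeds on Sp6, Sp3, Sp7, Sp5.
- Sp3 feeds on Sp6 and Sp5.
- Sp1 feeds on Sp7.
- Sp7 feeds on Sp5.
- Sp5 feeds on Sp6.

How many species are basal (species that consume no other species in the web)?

Basal species (no prey listed): Sp6.
Count: 1.

1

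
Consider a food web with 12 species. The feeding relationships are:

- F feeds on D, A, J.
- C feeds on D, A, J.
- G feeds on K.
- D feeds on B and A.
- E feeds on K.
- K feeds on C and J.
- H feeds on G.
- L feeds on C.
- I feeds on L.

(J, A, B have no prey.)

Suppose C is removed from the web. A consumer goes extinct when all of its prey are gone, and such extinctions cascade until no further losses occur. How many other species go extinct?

Remove C.
Round 1: L (all prey gone) → extinct.
Round 2: I (all prey gone) → extinct.
No further losses. Total secondary extinctions: 2.

2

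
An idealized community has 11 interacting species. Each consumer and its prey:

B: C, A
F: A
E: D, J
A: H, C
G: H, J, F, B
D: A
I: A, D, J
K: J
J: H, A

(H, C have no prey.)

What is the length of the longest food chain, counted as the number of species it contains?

One longest chain: H → A → J → G.
It has 4 species and 3 links.

4 species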